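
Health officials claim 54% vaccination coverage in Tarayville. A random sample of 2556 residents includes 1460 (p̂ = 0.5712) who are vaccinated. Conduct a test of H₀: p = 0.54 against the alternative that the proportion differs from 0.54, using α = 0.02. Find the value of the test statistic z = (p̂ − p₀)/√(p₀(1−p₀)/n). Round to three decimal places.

p̂ = 1460/2556 ≈ 0.57121.
Standard error under H₀: √(0.54×0.46/2556) = 0.00986.
z = (0.57121 − 0.54)/0.00986 = 0.03121/0.00986 = 3.165.
p-value = 2·P(Z > 3.165) ≈ 0.0015; since p < α = 0.02, reject H₀.

z = 3.165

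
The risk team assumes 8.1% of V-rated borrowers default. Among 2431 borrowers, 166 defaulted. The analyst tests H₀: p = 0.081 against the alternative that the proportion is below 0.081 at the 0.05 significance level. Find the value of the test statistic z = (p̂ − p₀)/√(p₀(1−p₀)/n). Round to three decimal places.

z = -2.298

p̂ = 166/2431 = 0.068285.
Under H₀, SE = √(0.081·0.919/2431) = √(3.06207e-05) = 0.005534.
z = (0.068285 − 0.081)/0.005534 = -0.012715/0.005534 = -2.298.
p-value = P(Z < -2.298) ≈ 0.0108, so at α = 0.05 we reject H₀.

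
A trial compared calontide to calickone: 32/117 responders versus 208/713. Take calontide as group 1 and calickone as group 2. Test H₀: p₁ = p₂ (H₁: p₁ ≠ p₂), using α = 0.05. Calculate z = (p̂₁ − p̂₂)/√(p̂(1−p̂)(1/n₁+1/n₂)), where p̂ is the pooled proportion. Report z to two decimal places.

p̂₁ = 32/117 = 0.2735, p̂₂ = 208/713 = 0.2917.
Pooled p̂ = (32+208)/(117+713) = 240/830 = 0.2892.
SE = √(0.205545 × 0.00994953) = 0.0452.
z = (0.2735 − 0.2917)/0.0452 = -0.0182/0.0452 = -0.40.
p-value = 2·P(Z > 0.403) ≈ 0.6870; since p > α = 0.05, fail to reject H₀.

z = -0.40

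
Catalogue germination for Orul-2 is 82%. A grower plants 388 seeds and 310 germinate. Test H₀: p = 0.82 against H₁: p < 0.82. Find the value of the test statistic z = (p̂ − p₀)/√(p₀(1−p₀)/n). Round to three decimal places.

z = -1.078

p̂ = 310/388 = 0.79897.
SE = √(p₀(1−p₀)/n) = √(0.1476/388) = 0.01950.
z = (0.79897 − 0.82)/0.01950 = -0.02103/0.01950 = -1.078.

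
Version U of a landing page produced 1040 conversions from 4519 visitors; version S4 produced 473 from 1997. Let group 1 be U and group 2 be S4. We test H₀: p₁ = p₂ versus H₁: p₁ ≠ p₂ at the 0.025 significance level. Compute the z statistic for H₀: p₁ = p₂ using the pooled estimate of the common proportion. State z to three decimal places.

z = -0.592

p̂₁ = 1040/4519 = 0.23014, p̂₂ = 473/1997 = 0.23686.
Pooled p̂ = (1040+473)/(4519+1997) = 1513/6516 = 0.23220.
SE = √(p̂(1−p̂)(1/n₁+1/n₂)) = √(0.23220·0.76780·0.000722039) = √(0.000128726) = 0.01135.
z = (0.23014 − 0.23686)/0.01135 = -0.00672/0.01135 = -0.592.
p-value = 2·P(Z > 0.592) ≈ 0.5539, so at α = 0.025 we fail to reject H₀.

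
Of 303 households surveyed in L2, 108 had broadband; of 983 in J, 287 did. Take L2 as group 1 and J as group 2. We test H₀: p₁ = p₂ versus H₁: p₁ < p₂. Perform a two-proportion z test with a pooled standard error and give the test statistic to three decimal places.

z = 2.127

p̂₁ = 108/303 ≈ 0.35644, p̂₂ = 287/983 ≈ 0.29196.
Pooled p̂ = (108+287)/(303+983) = 395/1286 = 0.30715.
SE = √(0.21281 × 0.00431762) = 0.03031.
z = (0.35644 − 0.29196)/0.03031 = 0.06448/0.03031 = 2.127.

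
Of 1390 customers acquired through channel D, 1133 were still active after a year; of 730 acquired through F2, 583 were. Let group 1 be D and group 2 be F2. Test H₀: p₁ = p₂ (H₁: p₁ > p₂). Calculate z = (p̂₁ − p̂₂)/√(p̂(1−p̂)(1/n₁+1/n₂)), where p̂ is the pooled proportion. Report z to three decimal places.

z = 0.918

p̂₁ = 1133/1390 = 0.81511, p̂₂ = 583/730 = 0.79863.
Pooled p̂ = (1133+583)/(1390+730) = 1716/2120 = 0.80943.
SE = √(0.154251 × 0.00208929) = 0.01795.
z = (0.81511 − 0.79863)/0.01795 = 0.01648/0.01795 = 0.918.
p-value = P(Z > 0.918) ≈ 0.1793.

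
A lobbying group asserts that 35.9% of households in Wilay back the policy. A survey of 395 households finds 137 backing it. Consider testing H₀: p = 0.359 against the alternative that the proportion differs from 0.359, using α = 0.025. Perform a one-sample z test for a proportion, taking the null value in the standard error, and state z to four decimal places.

p̂ = 137/395 ≈ 0.346835.
Under H₀, SE = √(0.359·0.641/395) = √(0.00058258) = 0.024137.
z = (0.346835 − 0.359)/0.024137 = -0.012165/0.024137 = -0.5040.
p-value = 2·P(Z > 0.504) ≈ 0.6143, so at α = 0.025 we fail to reject H₀.

z = -0.5040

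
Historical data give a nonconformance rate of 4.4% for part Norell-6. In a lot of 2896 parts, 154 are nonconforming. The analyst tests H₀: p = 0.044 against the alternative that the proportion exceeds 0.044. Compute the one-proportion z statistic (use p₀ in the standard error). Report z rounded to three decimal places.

p̂ = 154/2896 = 0.053177.
Under H₀, SE = √(0.044·0.956/2896) = √(1.45249e-05) = 0.003811.
z = (0.053177 − 0.044)/0.003811 = 0.009177/0.003811 = 2.408.

z = 2.408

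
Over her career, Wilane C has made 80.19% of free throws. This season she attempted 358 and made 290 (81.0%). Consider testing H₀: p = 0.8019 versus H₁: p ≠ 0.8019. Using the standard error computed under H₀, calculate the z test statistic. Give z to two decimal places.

p̂ = 290/358 ≈ 0.8101.
Standard error under H₀: √(0.8019×0.1981/358) = 0.0211.
z = (0.8101 − 0.8019)/0.0211 = 0.0082/0.0211 = 0.39.
Two-sided p-value ≈ 2·Φ(−0.387) = 0.6986.

z = 0.39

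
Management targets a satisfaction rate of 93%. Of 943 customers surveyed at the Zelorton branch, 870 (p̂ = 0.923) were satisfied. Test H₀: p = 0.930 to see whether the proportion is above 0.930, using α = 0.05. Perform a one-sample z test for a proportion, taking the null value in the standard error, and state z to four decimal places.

z = -0.8921

p̂ = 870/943 ≈ 0.9225875.
Standard error under H₀: √(0.93×0.07/943) = 0.0083087.
z = (0.9225875 − 0.93)/0.0083087 = -0.0074125/0.0083087 = -0.8921.
p-value = P(Z > -0.892) ≈ 0.8138; since p > α = 0.05, fail to reject H₀.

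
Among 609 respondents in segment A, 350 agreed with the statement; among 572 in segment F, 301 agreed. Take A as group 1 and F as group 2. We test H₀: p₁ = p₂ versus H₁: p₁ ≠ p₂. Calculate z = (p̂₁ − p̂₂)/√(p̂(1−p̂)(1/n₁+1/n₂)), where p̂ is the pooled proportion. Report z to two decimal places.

p̂₁ = 350/609 ≈ 0.5747, p̂₂ = 301/572 ≈ 0.5262.
Pooled p̂ = (350+301)/(609+572) = 651/1181 = 0.5512.
SE = √(p̂(1−p̂)(1/n₁+1/n₂)) = √(0.5512·0.4488·0.00339029) = √(0.000838675) = 0.0290.
z = (0.5747 − 0.5262)/0.0290 = 0.0485/0.0290 = 1.67.
p-value = 2·P(Z > 1.674) ≈ 0.0941.

z = 1.67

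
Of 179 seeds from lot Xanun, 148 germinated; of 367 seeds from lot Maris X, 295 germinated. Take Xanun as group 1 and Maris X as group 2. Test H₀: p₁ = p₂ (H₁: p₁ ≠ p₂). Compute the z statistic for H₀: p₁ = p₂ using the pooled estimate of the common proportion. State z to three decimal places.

z = 0.645

p̂₁ = 148/179 = 0.82682, p̂₂ = 295/367 = 0.80381.
Pooled p̂ = (148+295)/(179+367) = 443/546 = 0.81136.
SE = √(p̂(1−p̂)(1/n₁+1/n₂)) = √(0.81136·0.18864·0.00831139) = √(0.00127212) = 0.03567.
z = (0.82682 − 0.80381)/0.03567 = 0.02301/0.03567 = 0.645.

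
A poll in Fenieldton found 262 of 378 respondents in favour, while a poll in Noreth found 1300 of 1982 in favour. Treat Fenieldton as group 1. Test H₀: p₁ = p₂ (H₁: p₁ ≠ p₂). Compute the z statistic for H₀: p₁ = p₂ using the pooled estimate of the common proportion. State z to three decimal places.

p̂₁ = 262/378 = 0.69312, p̂₂ = 1300/1982 = 0.65590.
Pooled p̂ = (262+1300)/(378+1982) = 1562/2360 = 0.66186.
SE = √(0.2238 × 0.00315004) = 0.02655.
z = (0.69312 − 0.65590)/0.02655 = 0.03722/0.02655 = 1.402.

z = 1.402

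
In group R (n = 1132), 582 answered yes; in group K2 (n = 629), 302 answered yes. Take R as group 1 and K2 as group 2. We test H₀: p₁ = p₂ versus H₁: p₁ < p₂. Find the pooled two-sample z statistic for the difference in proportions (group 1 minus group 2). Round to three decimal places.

z = 1.368

p̂₁ = 582/1132 = 0.514134, p̂₂ = 302/629 = 0.480127.
Pooled p̂ = (582+302)/(1132+629) = 884/1761 = 0.501988.
SE = √(p̂(1−p̂)(1/n₁+1/n₂)) = √(0.501988·0.498012·0.00247322) = √(0.000618295) = 0.024866.
z = (0.514134 − 0.480127)/0.024866 = 0.034007/0.024866 = 1.368.
p-value = P(Z < 1.368) ≈ 0.9143.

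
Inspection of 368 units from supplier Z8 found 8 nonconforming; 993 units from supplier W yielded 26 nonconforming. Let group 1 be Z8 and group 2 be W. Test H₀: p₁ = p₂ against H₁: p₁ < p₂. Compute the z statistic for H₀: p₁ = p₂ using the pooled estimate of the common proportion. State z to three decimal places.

p̂₁ = 8/368 = 0.021739, p̂₂ = 26/993 = 0.026183.
Pooled p̂ = (8+26)/(368+993) = 34/1361 = 0.024982.
SE = √(p̂(1−p̂)(1/n₁+1/n₂)) = √(0.024982·0.975018·0.00372444) = √(9.07182e-05) = 0.009525.
z = (0.021739 − 0.026183)/0.009525 = -0.004444/0.009525 = -0.467.

z = -0.467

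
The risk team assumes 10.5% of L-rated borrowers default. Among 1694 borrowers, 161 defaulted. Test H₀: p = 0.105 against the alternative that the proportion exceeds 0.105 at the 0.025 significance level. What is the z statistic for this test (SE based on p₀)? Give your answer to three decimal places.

z = -1.337

p̂ = 161/1694 ≈ 0.09504.
Standard error under H₀: √(0.105×0.895/1694) = 0.00745.
z = (0.09504 − 0.105)/0.00745 = -0.00996/0.00745 = -1.337.
p-value = P(Z > -1.337) ≈ 0.9094. With α = 0.025, fail to reject H₀.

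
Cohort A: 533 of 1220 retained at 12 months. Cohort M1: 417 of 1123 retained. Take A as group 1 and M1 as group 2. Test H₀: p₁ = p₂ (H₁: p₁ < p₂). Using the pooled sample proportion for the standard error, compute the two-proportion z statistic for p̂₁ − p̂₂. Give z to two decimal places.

p̂₁ = 533/1220 = 0.4369, p̂₂ = 417/1123 = 0.3713.
Pooled p̂ = (533+417)/(1220+1123) = 950/2343 = 0.4055.
SE = √(0.241063 × 0.00171014) = 0.0203.
z = (0.4369 − 0.3713)/0.0203 = 0.0656/0.0203 = 3.23.

z = 3.23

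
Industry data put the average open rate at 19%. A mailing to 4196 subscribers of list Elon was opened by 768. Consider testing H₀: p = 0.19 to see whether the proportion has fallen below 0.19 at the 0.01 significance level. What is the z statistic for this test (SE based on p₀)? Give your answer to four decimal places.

z = -1.1506

p̂ = 768/4196 ≈ 0.1830315.
Standard error under H₀: √(0.19×0.81/4196) = 0.0060562.
z = (0.1830315 − 0.19)/0.0060562 = -0.0069685/0.0060562 = -1.1506.
p-value = P(Z < -1.151) ≈ 0.1249. With α = 0.01, fail to reject H₀.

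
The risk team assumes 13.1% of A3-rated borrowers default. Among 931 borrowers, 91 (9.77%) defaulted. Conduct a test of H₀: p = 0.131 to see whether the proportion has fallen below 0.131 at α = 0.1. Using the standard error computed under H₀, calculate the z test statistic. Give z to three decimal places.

z = -3.007

p̂ = 91/931 = 0.09774.
Standard error under H₀: √(0.131×0.869/931) = 0.01106.
z = (0.09774 − 0.131)/0.01106 = -0.03326/0.01106 = -3.007.
p-value = P(Z < -3.007) ≈ 0.0013. With α = 0.1, reject H₀.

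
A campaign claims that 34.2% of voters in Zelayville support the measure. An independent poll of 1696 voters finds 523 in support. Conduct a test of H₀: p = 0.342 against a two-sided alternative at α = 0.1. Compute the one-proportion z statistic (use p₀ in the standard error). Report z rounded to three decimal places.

z = -2.919

p̂ = 523/1696 = 0.30837.
SE = √(p₀(1−p₀)/n) = √(0.22504/1696) = 0.01152.
z = (0.30837 − 0.342)/0.01152 = -0.03363/0.01152 = -2.919.
p-value = 2·P(Z > 2.919) ≈ 0.0035. With α = 0.1, reject H₀.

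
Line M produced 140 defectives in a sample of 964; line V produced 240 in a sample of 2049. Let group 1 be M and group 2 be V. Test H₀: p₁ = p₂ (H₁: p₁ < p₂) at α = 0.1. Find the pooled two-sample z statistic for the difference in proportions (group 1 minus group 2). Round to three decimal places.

z = 2.167

p̂₁ = 140/964 = 0.14523, p̂₂ = 240/2049 = 0.11713.
Pooled p̂ = (140+240)/(964+2049) = 380/3013 = 0.12612.
SE = √(p̂(1−p̂)(1/n₁+1/n₂)) = √(0.12612·0.87388·0.00152539) = √(0.000168119) = 0.01297.
z = (0.14523 − 0.11713)/0.01297 = 0.02810/0.01297 = 2.167.
p-value = P(Z < 2.167) ≈ 0.9849; since p > α = 0.1, fail to reject H₀.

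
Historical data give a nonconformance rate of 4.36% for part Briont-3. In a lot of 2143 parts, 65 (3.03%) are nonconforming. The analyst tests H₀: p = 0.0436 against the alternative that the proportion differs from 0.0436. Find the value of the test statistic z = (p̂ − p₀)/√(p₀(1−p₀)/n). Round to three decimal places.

p̂ = 65/2143 = 0.030331.
Under H₀, SE = √(0.0436·0.9564/2143) = √(1.94583e-05) = 0.004411.
z = (0.030331 − 0.0436)/0.004411 = -0.013269/0.004411 = -3.008.

z = -3.008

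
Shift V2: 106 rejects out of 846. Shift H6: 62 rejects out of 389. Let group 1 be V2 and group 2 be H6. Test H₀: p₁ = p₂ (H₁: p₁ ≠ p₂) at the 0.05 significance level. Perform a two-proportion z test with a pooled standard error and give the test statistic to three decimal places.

z = -1.623

p̂₁ = 106/846 ≈ 0.12530, p̂₂ = 62/389 ≈ 0.15938.
Pooled p̂ = (106+62)/(846+389) = 168/1235 = 0.13603.
SE = √(p̂(1−p̂)(1/n₁+1/n₂)) = √(0.13603·0.86397·0.00375273) = √(0.000441049) = 0.02100.
z = (0.12530 − 0.15938)/0.02100 = -0.03408/0.02100 = -1.623.
p-value = 2·P(Z > 1.623) ≈ 0.1046, so at α = 0.05 we fail to reject H₀.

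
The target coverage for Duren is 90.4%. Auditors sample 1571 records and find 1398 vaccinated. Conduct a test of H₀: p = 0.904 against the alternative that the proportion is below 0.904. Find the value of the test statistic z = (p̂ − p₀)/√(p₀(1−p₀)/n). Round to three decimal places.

z = -1.900

p̂ = 1398/1571 = 0.88988.
Standard error under H₀: √(0.904×0.096/1571) = 0.00743.
z = (0.88988 − 0.904)/0.00743 = -0.01412/0.00743 = -1.900.
p-value = P(Z < -1.900) ≈ 0.0287.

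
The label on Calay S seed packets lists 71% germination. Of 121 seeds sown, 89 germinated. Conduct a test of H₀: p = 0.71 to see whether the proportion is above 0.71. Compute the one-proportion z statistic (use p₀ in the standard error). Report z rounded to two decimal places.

z = 0.62

p̂ = 89/121 = 0.7355.
Under H₀, SE = √(0.71·0.29/121) = √(0.00170165) = 0.0413.
z = (0.7355 − 0.71)/0.0413 = 0.0255/0.0413 = 0.62.
p-value = P(Z > 0.619) ≈ 0.2679.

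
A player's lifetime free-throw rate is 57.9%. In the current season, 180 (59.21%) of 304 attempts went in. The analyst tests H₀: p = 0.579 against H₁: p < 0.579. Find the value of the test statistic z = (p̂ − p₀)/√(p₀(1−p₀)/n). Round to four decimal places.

p̂ = 180/304 = 0.592105.
Standard error under H₀: √(0.579×0.421/304) = 0.028317.
z = (0.592105 − 0.579)/0.028317 = 0.013105/0.028317 = 0.4628.

z = 0.4628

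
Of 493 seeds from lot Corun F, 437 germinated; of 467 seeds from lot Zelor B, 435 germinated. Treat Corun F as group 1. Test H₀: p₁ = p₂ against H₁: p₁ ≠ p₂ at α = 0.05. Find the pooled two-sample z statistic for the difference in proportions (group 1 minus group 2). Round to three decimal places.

z = -2.419

p̂₁ = 437/493 ≈ 0.88641, p̂₂ = 435/467 ≈ 0.93148.
Pooled p̂ = (437+435)/(493+467) = 872/960 = 0.90833.
SE = √(0.0832639 × 0.00416973) = 0.01863.
z = (0.88641 − 0.93148)/0.01863 = -0.04507/0.01863 = -2.419.
p-value = 2·P(Z > 2.419) ≈ 0.0156, so at α = 0.05 we reject H₀.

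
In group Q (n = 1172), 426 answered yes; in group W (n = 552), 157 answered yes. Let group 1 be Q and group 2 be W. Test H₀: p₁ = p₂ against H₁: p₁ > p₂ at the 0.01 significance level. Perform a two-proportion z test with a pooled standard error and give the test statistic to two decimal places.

p̂₁ = 426/1172 ≈ 0.3635, p̂₂ = 157/552 ≈ 0.2844.
Pooled p̂ = (426+157)/(1172+552) = 583/1724 = 0.3382.
SE = √(0.22381 × 0.00266484) = 0.0244.
z = (0.3635 − 0.2844)/0.0244 = 0.0791/0.0244 = 3.24.
p-value = P(Z > 3.237) ≈ 0.0006; since p < α = 0.01, reject H₀.

z = 3.24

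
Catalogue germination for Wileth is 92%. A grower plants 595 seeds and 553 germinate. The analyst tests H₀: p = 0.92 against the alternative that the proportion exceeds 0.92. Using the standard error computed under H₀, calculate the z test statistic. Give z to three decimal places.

z = 0.846

p̂ = 553/595 ≈ 0.92941.
Standard error under H₀: √(0.92×0.08/595) = 0.01112.
z = (0.92941 − 0.92)/0.01112 = 0.00941/0.01112 = 0.846.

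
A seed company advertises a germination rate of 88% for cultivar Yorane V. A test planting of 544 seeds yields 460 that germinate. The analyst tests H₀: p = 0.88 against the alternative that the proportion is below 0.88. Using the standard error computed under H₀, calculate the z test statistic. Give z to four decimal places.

z = -2.4699

p̂ = 460/544 ≈ 0.8455882.
Under H₀, SE = √(0.88·0.12/544) = √(0.000194118) = 0.0139326.
z = (0.8455882 − 0.88)/0.0139326 = -0.0344118/0.0139326 = -2.4699.
p-value = P(Z < -2.470) ≈ 0.0068.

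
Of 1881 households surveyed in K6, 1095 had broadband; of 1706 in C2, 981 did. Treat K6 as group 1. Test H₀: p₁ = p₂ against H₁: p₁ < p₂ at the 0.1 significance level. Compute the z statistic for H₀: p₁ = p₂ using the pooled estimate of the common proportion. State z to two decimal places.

p̂₁ = 1095/1881 ≈ 0.5821, p̂₂ = 981/1706 ≈ 0.5750.
Pooled p̂ = (1095+981)/(1881+1706) = 2076/3587 = 0.5788.
SE = √(0.243797 × 0.0011178) = 0.0165.
z = (0.5821 − 0.5750)/0.0165 = 0.0071/0.0165 = 0.43.
p-value = P(Z < 0.431) ≈ 0.6666; since p > α = 0.1, fail to reject H₀.

z = 0.43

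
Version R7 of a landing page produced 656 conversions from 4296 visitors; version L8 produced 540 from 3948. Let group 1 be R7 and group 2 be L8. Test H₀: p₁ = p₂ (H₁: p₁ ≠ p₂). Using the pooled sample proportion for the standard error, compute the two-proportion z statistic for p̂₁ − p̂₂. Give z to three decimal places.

p̂₁ = 656/4296 ≈ 0.152700, p̂₂ = 540/3948 ≈ 0.136778.
Pooled p̂ = (656+540)/(4296+3948) = 1196/8244 = 0.145075.
SE = √(p̂(1−p̂)(1/n₁+1/n₂)) = √(0.145075·0.854925·0.000486067) = √(6.02862e-05) = 0.007764.
z = (0.152700 − 0.136778)/0.007764 = 0.015922/0.007764 = 2.051.
Two-sided p-value ≈ 2·Φ(−2.051) = 0.0403.

z = 2.051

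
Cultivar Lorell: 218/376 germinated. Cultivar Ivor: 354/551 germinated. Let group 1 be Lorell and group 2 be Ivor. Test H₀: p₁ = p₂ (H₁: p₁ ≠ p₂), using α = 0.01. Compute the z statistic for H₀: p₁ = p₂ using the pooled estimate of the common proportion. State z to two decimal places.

p̂₁ = 218/376 ≈ 0.5798, p̂₂ = 354/551 ≈ 0.6425.
Pooled p̂ = (218+354)/(376+551) = 572/927 = 0.6170.
SE = √(p̂(1−p̂)(1/n₁+1/n₂)) = √(0.6170·0.3830·0.00447446) = √(0.00105732) = 0.0325.
z = (0.5798 − 0.6425)/0.0325 = -0.0627/0.0325 = -1.93.
p-value = 2·P(Z > 1.928) ≈ 0.0539, so at α = 0.01 we fail to reject H₀.

z = -1.93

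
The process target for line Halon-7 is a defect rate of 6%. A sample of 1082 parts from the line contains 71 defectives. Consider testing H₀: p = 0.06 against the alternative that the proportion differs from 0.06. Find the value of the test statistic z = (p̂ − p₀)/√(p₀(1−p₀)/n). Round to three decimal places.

z = 0.778

p̂ = 71/1082 ≈ 0.06562.
Standard error under H₀: √(0.06×0.94/1082) = 0.00722.
z = (0.06562 − 0.06)/0.00722 = 0.00562/0.00722 = 0.778.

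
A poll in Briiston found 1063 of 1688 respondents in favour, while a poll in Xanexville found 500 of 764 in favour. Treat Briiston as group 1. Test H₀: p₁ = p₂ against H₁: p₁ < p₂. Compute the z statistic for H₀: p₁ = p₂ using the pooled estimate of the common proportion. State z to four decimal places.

p̂₁ = 1063/1688 ≈ 0.629739, p̂₂ = 500/764 ≈ 0.654450.
Pooled p̂ = (1063+500)/(1688+764) = 1563/2452 = 0.637439.
SE = √(p̂(1−p̂)(1/n₁+1/n₂)) = √(0.637439·0.362561·0.00190132) = √(0.000439415) = 0.020962.
z = (0.629739 − 0.654450)/0.020962 = -0.024711/0.020962 = -1.1788.
p-value = P(Z < -1.179) ≈ 0.1192.

z = -1.1788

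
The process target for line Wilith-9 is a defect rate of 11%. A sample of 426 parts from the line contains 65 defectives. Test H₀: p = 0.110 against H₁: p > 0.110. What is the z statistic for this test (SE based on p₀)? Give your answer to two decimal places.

z = 2.81

p̂ = 65/426 ≈ 0.15258.
Standard error under H₀: √(0.11×0.89/426) = 0.01516.
z = (0.15258 − 0.11)/0.01516 = 0.04258/0.01516 = 2.81.
p-value = P(Z > 2.809) ≈ 0.0025.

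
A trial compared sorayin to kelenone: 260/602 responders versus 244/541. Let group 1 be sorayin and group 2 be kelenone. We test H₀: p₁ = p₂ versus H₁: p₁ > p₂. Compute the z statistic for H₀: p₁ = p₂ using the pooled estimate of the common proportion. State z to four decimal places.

z = -0.6501

p̂₁ = 260/602 = 0.4318937, p̂₂ = 244/541 = 0.4510166.
Pooled p̂ = (260+244)/(602+541) = 504/1143 = 0.4409449.
SE = √(0.246512 × 0.00350956) = 0.0294134.
z = (0.4318937 − 0.4510166)/0.0294134 = -0.0191229/0.0294134 = -0.6501.
p-value = P(Z > -0.650) ≈ 0.7422.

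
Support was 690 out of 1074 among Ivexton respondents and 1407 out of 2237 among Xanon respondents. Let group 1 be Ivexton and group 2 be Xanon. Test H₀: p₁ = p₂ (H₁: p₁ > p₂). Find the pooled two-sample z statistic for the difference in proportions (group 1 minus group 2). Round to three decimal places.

p̂₁ = 690/1074 = 0.64246, p̂₂ = 1407/2237 = 0.62897.
Pooled p̂ = (690+1407)/(1074+2237) = 2097/3311 = 0.63334.
SE = √(0.23222 × 0.00137813) = 0.01789.
z = (0.64246 − 0.62897)/0.01789 = 0.01349/0.01789 = 0.754.
p-value = P(Z > 0.754) ≈ 0.2254.

z = 0.754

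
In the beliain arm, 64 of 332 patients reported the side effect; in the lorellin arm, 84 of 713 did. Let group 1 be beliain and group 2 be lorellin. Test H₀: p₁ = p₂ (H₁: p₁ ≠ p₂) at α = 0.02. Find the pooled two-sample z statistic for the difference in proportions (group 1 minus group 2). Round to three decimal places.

p̂₁ = 64/332 ≈ 0.192771, p̂₂ = 84/713 ≈ 0.117812.
Pooled p̂ = (64+84)/(332+713) = 148/1045 = 0.141627.
SE = √(p̂(1−p̂)(1/n₁+1/n₂)) = √(0.141627·0.858373·0.00441457) = √(0.000536674) = 0.023166.
z = (0.192771 − 0.117812)/0.023166 = 0.074959/0.023166 = 3.236.
Two-sided p-value ≈ 2·Φ(−3.236) = 0.0012; since p < α = 0.02, reject H₀.

z = 3.236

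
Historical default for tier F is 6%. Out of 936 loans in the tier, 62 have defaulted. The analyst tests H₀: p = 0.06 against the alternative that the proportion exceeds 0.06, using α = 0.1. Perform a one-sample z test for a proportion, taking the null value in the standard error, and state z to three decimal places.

p̂ = 62/936 = 0.06624.
SE = √(p₀(1−p₀)/n) = √(0.0564/936) = 0.00776.
z = (0.06624 − 0.06)/0.00776 = 0.00624/0.00776 = 0.804.
p-value = P(Z > 0.804) ≈ 0.2108; since p > α = 0.1, fail to reject H₀.

z = 0.804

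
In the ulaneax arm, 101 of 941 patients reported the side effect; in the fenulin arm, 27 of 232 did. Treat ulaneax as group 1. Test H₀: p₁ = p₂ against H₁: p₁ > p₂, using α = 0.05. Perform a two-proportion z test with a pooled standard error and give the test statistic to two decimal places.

z = -0.40

p̂₁ = 101/941 ≈ 0.1073, p̂₂ = 27/232 ≈ 0.1164.
Pooled p̂ = (101+27)/(941+232) = 128/1173 = 0.1091.
SE = √(p̂(1−p̂)(1/n₁+1/n₂)) = √(0.1091·0.8909·0.00537304) = √(0.000522337) = 0.0229.
z = (0.1073 − 0.1164)/0.0229 = -0.0091/0.0229 = -0.40.
p-value = P(Z > -0.396) ≈ 0.6539. With α = 0.05, fail to reject H₀.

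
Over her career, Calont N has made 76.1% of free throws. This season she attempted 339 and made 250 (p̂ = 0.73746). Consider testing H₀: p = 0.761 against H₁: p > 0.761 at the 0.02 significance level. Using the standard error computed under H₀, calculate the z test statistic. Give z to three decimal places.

z = -1.016

p̂ = 250/339 = 0.73746.
SE = √(p₀(1−p₀)/n) = √(0.18188/339) = 0.02316.
z = (0.73746 − 0.761)/0.02316 = -0.02354/0.02316 = -1.016.
p-value = P(Z > -1.016) ≈ 0.8452; since p > α = 0.02, fail to reject H₀.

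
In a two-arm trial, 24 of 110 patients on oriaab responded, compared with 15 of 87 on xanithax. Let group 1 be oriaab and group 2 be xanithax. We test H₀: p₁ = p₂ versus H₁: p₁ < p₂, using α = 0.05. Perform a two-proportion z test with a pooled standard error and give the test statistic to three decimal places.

p̂₁ = 24/110 = 0.21818, p̂₂ = 15/87 = 0.17241.
Pooled p̂ = (24+15)/(110+87) = 39/197 = 0.19797.
SE = √(0.158778 × 0.0205852) = 0.05717.
z = (0.21818 − 0.17241)/0.05717 = 0.04577/0.05717 = 0.801.
p-value = P(Z < 0.801) ≈ 0.7883, so at α = 0.05 we fail to reject H₀.

z = 0.801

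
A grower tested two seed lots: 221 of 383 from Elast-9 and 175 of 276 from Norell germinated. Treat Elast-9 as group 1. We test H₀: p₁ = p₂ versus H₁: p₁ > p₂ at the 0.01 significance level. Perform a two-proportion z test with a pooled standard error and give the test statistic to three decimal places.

p̂₁ = 221/383 ≈ 0.57702, p̂₂ = 175/276 ≈ 0.63406.
Pooled p̂ = (221+175)/(383+276) = 396/659 = 0.60091.
SE = √(0.239817 × 0.00623415) = 0.03867.
z = (0.57702 − 0.63406)/0.03867 = -0.05704/0.03867 = -1.475.
p-value = P(Z > -1.475) ≈ 0.9299; since p > α = 0.01, fail to reject H₀.

z = -1.475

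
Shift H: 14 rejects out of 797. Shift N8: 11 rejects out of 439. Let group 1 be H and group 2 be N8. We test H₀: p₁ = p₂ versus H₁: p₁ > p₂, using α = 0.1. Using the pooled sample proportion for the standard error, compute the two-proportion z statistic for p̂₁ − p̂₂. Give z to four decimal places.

p̂₁ = 14/797 = 0.017566, p̂₂ = 11/439 = 0.025057.
Pooled p̂ = (14+11)/(797+439) = 25/1236 = 0.020227.
SE = √(0.0198174 × 0.00353261) = 0.008367.
z = (0.017566 − 0.025057)/0.008367 = -0.007491/0.008367 = -0.8953.
p-value = P(Z > -0.895) ≈ 0.8147. With α = 0.1, fail to reject H₀.

z = -0.8953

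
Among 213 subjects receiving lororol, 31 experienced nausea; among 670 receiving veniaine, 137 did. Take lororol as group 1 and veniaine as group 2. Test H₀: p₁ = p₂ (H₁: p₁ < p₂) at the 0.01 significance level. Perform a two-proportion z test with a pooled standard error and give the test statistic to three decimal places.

p̂₁ = 31/213 ≈ 0.14554, p̂₂ = 137/670 ≈ 0.20448.
Pooled p̂ = (31+137)/(213+670) = 168/883 = 0.19026.
SE = √(p̂(1−p̂)(1/n₁+1/n₂)) = √(0.19026·0.80974·0.00618737) = √(0.000953236) = 0.03087.
z = (0.14554 − 0.20448)/0.03087 = -0.05894/0.03087 = -1.909.
p-value = P(Z < -1.909) ≈ 0.0281. With α = 0.01, fail to reject H₀.

z = -1.909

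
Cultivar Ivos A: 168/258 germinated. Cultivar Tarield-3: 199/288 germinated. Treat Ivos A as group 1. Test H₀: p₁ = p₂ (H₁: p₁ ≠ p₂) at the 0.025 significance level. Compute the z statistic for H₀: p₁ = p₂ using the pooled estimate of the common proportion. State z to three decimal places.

z = -0.989

p̂₁ = 168/258 ≈ 0.65116, p̂₂ = 199/288 ≈ 0.69097.
Pooled p̂ = (168+199)/(258+288) = 367/546 = 0.67216.
SE = √(p̂(1−p̂)(1/n₁+1/n₂)) = √(0.67216·0.32784·0.00734819) = √(0.00161925) = 0.04024.
z = (0.65116 − 0.69097)/0.04024 = -0.03981/0.04024 = -0.989.
p-value = 2·P(Z > 0.989) ≈ 0.3225. With α = 0.025, fail to reject H₀.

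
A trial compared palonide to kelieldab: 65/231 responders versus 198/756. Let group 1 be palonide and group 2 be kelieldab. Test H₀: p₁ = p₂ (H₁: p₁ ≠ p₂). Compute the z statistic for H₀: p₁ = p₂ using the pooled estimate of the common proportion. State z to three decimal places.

p̂₁ = 65/231 = 0.28139, p̂₂ = 198/756 = 0.26190.
Pooled p̂ = (65+198)/(231+756) = 263/987 = 0.26646.
SE = √(p̂(1−p̂)(1/n₁+1/n₂)) = √(0.26646·0.73354·0.00565176) = √(0.0011047) = 0.03324.
z = (0.28139 − 0.26190)/0.03324 = 0.01949/0.03324 = 0.586.
p-value = 2·P(Z > 0.586) ≈ 0.5578.

z = 0.586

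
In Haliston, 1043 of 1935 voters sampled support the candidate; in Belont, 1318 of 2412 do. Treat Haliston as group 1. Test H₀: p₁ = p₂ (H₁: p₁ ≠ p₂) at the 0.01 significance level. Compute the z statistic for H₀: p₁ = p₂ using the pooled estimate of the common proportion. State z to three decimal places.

p̂₁ = 1043/1935 ≈ 0.539018, p̂₂ = 1318/2412 ≈ 0.546434.
Pooled p̂ = (1043+1318)/(1935+2412) = 2361/4347 = 0.543133.
SE = √(p̂(1−p̂)(1/n₁+1/n₂)) = √(0.543133·0.456867·0.00093139) = √(0.000231115) = 0.015202.
z = (0.539018 − 0.546434)/0.015202 = -0.007416/0.015202 = -0.488.
Two-sided p-value ≈ 2·Φ(−0.488) = 0.6257, so at α = 0.01 we fail to reject H₀.

z = -0.488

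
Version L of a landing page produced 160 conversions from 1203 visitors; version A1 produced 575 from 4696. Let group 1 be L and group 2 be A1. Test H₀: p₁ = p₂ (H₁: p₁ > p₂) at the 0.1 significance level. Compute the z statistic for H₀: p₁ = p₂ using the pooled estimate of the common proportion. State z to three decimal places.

z = 0.989

p̂₁ = 160/1203 ≈ 0.133001, p̂₂ = 575/4696 ≈ 0.122445.
Pooled p̂ = (160+575)/(1203+4696) = 735/5899 = 0.124597.
SE = √(0.109073 × 0.0010442) = 0.010672.
z = (0.133001 − 0.122445)/0.010672 = 0.010556/0.010672 = 0.989.
p-value = P(Z > 0.989) ≈ 0.1613; since p > α = 0.1, fail to reject H₀.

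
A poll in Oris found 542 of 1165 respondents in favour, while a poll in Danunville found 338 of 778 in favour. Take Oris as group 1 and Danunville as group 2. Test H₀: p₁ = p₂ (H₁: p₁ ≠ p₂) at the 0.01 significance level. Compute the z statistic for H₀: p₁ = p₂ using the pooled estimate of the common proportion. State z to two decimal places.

p̂₁ = 542/1165 = 0.4652, p̂₂ = 338/778 = 0.4344.
Pooled p̂ = (542+338)/(1165+778) = 880/1943 = 0.4529.
SE = √(0.247782 × 0.00214372) = 0.0230.
z = (0.4652 − 0.4344)/0.0230 = 0.0308/0.0230 = 1.34.
Two-sided p-value ≈ 2·Φ(−1.336) = 0.1816; since p > α = 0.01, fail to reject H₀.

z = 1.34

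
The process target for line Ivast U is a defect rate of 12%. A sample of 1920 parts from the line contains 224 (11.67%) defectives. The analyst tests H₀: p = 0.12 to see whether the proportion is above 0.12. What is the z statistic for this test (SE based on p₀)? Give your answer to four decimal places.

z = -0.4495

p̂ = 224/1920 ≈ 0.1166667.
Standard error under H₀: √(0.12×0.88/1920) = 0.0074162.
z = (0.1166667 − 0.12)/0.0074162 = -0.0033333/0.0074162 = -0.4495.
p-value = P(Z > -0.449) ≈ 0.6735.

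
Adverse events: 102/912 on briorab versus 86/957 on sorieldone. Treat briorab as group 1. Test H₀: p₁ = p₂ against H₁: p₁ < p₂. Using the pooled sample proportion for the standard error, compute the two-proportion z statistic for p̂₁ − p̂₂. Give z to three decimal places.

p̂₁ = 102/912 = 0.11184, p̂₂ = 86/957 = 0.08986.
Pooled p̂ = (102+86)/(912+957) = 188/1869 = 0.10059.
SE = √(0.0904705 × 0.00214142) = 0.01392.
z = (0.11184 − 0.08986)/0.01392 = 0.02198/0.01392 = 1.579.
p-value = P(Z < 1.579) ≈ 0.9428.

z = 1.579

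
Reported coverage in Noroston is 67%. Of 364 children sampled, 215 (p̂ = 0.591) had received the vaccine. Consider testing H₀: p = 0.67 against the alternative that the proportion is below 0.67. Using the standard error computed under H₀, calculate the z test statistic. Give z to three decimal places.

p̂ = 215/364 = 0.59066.
Under H₀, SE = √(0.67·0.33/364) = √(0.000607418) = 0.02465.
z = (0.59066 − 0.67)/0.02465 = -0.07934/0.02465 = -3.219.

z = -3.219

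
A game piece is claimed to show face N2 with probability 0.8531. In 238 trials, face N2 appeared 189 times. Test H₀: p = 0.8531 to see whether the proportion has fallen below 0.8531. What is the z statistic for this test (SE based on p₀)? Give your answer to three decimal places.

p̂ = 189/238 ≈ 0.79412.
Under H₀, SE = √(0.8531·0.1469/238) = √(0.000526556) = 0.02295.
z = (0.79412 − 0.8531)/0.02295 = -0.05898/0.02295 = -2.570.
p-value = P(Z < -2.570) ≈ 0.0051.

z = -2.570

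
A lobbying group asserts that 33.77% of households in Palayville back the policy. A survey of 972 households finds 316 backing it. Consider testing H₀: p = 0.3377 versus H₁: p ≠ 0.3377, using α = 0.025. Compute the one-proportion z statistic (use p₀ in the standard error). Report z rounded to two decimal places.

p̂ = 316/972 = 0.3251.
Under H₀, SE = √(0.3377·0.6623/972) = √(0.000230102) = 0.0152.
z = (0.3251 − 0.3377)/0.0152 = -0.0126/0.0152 = -0.83.
Two-sided p-value ≈ 2·Φ(−0.830) = 0.4063; since p > α = 0.025, fail to reject H₀.

z = -0.83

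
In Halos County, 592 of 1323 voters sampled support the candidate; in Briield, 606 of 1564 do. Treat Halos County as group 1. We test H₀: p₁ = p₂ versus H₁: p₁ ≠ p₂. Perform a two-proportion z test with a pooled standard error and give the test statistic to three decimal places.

p̂₁ = 592/1323 = 0.447468, p̂₂ = 606/1564 = 0.387468.
Pooled p̂ = (592+606)/(1323+1564) = 1198/2887 = 0.414964.
SE = √(0.242769 × 0.00139524) = 0.018404.
z = (0.447468 − 0.387468)/0.018404 = 0.060000/0.018404 = 3.260.
Two-sided p-value ≈ 2·Φ(−3.260) = 0.0011.

z = 3.260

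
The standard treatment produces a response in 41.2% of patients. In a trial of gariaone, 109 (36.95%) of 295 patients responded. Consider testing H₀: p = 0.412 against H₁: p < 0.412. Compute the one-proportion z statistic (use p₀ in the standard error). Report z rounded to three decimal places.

p̂ = 109/295 ≈ 0.36949.
SE = √(p₀(1−p₀)/n) = √(0.24226/295) = 0.02866.
z = (0.36949 − 0.412)/0.02866 = -0.04251/0.02866 = -1.483.

z = -1.483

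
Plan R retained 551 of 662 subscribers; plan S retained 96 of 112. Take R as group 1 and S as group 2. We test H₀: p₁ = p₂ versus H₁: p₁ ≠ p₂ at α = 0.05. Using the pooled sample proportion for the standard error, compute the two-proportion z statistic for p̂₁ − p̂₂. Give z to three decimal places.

p̂₁ = 551/662 = 0.83233, p̂₂ = 96/112 = 0.85714.
Pooled p̂ = (551+96)/(662+112) = 647/774 = 0.83592.
SE = √(p̂(1−p̂)(1/n₁+1/n₂)) = √(0.83592·0.16408·0.0104391) = √(0.00143183) = 0.03784.
z = (0.83233 − 0.85714)/0.03784 = -0.02481/0.03784 = -0.656.
Two-sided p-value ≈ 2·Φ(−0.656) = 0.5119. With α = 0.05, fail to reject H₀.

z = -0.656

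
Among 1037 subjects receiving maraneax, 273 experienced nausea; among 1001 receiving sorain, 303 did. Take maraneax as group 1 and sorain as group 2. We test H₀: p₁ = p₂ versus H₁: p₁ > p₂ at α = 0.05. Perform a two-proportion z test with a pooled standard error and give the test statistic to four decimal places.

p̂₁ = 273/1037 = 0.2632594, p̂₂ = 303/1001 = 0.3026973.
Pooled p̂ = (273+303)/(1037+1001) = 576/2038 = 0.2826300.
SE = √(p̂(1−p̂)(1/n₁+1/n₂)) = √(0.2826300·0.7173700·0.00196332) = √(0.000398064) = 0.0199515.
z = (0.2632594 − 0.3026973)/0.0199515 = -0.0394379/0.0199515 = -1.9767.
p-value = P(Z > -1.977) ≈ 0.9760; since p > α = 0.05, fail to reject H₀.

z = -1.9767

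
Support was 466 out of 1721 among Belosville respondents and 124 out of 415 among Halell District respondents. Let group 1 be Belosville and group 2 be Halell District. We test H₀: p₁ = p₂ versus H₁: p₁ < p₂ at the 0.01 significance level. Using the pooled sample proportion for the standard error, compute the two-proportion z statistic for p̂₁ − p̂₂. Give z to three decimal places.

z = -1.146

p̂₁ = 466/1721 ≈ 0.27077, p̂₂ = 124/415 ≈ 0.29880.
Pooled p̂ = (466+124)/(1721+415) = 590/2136 = 0.27622.
SE = √(0.199921 × 0.0029907) = 0.02445.
z = (0.27077 − 0.29880)/0.02445 = -0.02803/0.02445 = -1.146.
p-value = P(Z < -1.146) ≈ 0.1259. With α = 0.01, fail to reject H₀.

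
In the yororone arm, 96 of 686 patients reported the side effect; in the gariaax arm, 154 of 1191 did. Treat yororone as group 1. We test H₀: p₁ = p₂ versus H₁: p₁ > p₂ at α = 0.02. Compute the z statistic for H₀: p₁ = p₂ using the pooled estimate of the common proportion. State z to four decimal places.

z = 0.6532

p̂₁ = 96/686 = 0.1399417, p̂₂ = 154/1191 = 0.1293031.
Pooled p̂ = (96+154)/(686+1191) = 250/1877 = 0.1331913.
SE = √(p̂(1−p̂)(1/n₁+1/n₂)) = √(0.1331913·0.8668087·0.00229736) = √(0.000265233) = 0.0162860.
z = (0.1399417 − 0.1293031)/0.0162860 = 0.0106386/0.0162860 = 0.6532.
p-value = P(Z > 0.653) ≈ 0.2568. With α = 0.02, fail to reject H₀.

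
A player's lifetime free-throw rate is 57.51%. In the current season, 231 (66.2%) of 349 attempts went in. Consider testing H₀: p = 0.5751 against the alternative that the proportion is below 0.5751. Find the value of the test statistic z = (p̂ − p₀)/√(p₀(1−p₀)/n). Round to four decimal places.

p̂ = 231/349 = 0.661891.
Standard error under H₀: √(0.5751×0.4249/349) = 0.026461.
z = (0.661891 − 0.5751)/0.026461 = 0.086791/0.026461 = 3.2800.
p-value = P(Z < 3.280) ≈ 0.9995.

z = 3.2800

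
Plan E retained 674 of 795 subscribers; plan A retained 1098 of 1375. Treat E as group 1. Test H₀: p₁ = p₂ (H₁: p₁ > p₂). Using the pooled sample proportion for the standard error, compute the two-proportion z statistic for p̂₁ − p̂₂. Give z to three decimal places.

p̂₁ = 674/795 ≈ 0.847799, p̂₂ = 1098/1375 ≈ 0.798545.
Pooled p̂ = (674+1098)/(795+1375) = 1772/2170 = 0.816590.
SE = √(p̂(1−p̂)(1/n₁+1/n₂)) = √(0.816590·0.183410·0.00198513) = √(0.000297315) = 0.017243.
z = (0.847799 − 0.798545)/0.017243 = 0.049254/0.017243 = 2.856.

z = 2.856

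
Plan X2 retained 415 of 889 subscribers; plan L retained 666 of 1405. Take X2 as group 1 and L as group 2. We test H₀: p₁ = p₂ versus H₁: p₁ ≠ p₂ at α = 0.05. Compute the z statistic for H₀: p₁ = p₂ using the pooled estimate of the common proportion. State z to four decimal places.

p̂₁ = 415/889 ≈ 0.466817, p̂₂ = 666/1405 ≈ 0.474021.
Pooled p̂ = (415+666)/(889+1405) = 1081/2294 = 0.471229.
SE = √(0.249172 × 0.0018366) = 0.021392.
z = (0.466817 − 0.474021)/0.021392 = -0.007204/0.021392 = -0.3368.
Two-sided p-value ≈ 2·Φ(−0.337) = 0.7363, so at α = 0.05 we fail to reject H₀.

z = -0.3368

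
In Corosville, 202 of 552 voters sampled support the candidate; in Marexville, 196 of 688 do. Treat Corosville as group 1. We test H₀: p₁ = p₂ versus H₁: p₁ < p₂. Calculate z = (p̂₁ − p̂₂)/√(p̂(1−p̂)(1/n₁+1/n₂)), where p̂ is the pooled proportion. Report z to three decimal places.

z = 3.039

p̂₁ = 202/552 ≈ 0.365942, p̂₂ = 196/688 ≈ 0.284884.
Pooled p̂ = (202+196)/(552+688) = 398/1240 = 0.320968.
SE = √(p̂(1−p̂)(1/n₁+1/n₂)) = √(0.320968·0.679032·0.00326508) = √(0.000711616) = 0.026676.
z = (0.365942 − 0.284884)/0.026676 = 0.081058/0.026676 = 3.039.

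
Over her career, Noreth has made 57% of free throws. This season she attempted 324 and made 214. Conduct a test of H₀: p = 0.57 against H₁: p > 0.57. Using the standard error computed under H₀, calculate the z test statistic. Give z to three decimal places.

p̂ = 214/324 = 0.660494.
Standard error under H₀: √(0.57×0.43/324) = 0.027504.
z = (0.660494 − 0.57)/0.027504 = 0.090494/0.027504 = 3.290.
p-value = P(Z > 3.290) ≈ 0.0005.

z = 3.290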